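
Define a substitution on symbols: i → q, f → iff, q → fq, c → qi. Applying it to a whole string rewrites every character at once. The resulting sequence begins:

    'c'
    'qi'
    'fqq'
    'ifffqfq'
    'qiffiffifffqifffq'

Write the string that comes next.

fqqiffiffqiffiffqiffiffifffqqiffiffifffq

φ(qiffiffifffqifffq) expands symbol-by-symbol to fq q iff iff q iff iff q iff iff iff fq q iff iff iff fq; joining the 17 pieces gives the next term.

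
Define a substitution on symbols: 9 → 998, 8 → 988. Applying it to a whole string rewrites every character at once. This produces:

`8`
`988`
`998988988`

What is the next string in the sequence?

Rewriting each symbol of 998988988: 9→998, 9→998, 8→988, 9→998, 8→988, 8→988, 9→998, 8→988, 8→988, which concatenates to 998 998 988 998 988 988 998 988 988.

998998988998988988998988988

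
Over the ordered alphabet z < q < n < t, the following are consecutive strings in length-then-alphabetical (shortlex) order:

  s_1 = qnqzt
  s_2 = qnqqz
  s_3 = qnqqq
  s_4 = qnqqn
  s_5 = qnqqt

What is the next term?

qnqnz

Treat qnqqt as a base-4 numeral over the given alphabet and add one, carrying through any trailing t's.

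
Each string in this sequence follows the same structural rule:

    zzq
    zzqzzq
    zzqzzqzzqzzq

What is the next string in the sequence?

Every step duplicates the string.
One more doubling of zzqzzqzzqzzq gives the answer.

zzqzzqzzqzzqzzqzzqzzqzzq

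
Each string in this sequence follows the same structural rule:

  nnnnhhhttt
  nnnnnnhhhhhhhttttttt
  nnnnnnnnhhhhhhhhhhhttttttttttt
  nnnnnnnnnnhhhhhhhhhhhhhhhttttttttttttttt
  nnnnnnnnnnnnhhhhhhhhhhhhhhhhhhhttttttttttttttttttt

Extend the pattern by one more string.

nnnnnnnnnnnnnnhhhhhhhhhhhhhhhhhhhhhhhttttttttttttttttttttttt

Each string has the form n^{2n+2} h^{4n-1} t^{4n-1} (n = 1, 2, …).
For the next term, n = 6, so the run lengths are 14, 23, 23.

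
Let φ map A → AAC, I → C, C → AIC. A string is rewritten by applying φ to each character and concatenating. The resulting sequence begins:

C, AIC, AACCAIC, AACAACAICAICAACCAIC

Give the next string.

AACAACAICAACAACAICAACCAICAACCAICAACAACAICAICAACCAIC

Applying the rule to each of the 19 symbols of AACAACAICAICAACCAIC gives the pieces AAC AAC AIC AAC AAC AIC AAC C AIC AAC C AIC AAC AAC AIC AIC AAC C AIC, which concatenate to the answer.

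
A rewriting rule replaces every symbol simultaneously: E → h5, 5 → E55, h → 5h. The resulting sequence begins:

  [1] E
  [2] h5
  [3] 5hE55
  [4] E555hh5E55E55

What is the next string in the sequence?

h5E55E55E555h5hE55h5E55E55h5E55E55

φ(E555hh5E55E55) expands symbol-by-symbol to h5 E55 E55 E55 5h 5h E55 h5 E55 E55 h5 E55 E55; joining the 13 pieces gives the next term.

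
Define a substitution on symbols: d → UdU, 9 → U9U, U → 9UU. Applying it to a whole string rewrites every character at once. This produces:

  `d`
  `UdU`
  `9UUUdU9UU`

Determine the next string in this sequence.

Expanding 9UUUdU9UU: 9→U9U, U→9UU, U→9UU, U→9UU, d→UdU, U→9UU, 9→U9U, U→9UU, U→9UU. Concatenated: U9U 9UU 9UU 9UU UdU 9UU U9U 9UU 9UU.

U9U9UU9UU9UUUdU9UUU9U9UU9UU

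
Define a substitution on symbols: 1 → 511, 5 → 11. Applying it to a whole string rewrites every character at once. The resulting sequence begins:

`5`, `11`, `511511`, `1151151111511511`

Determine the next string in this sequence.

Rewriting the 16 symbols of 1151151111511511 one by one yields 511 511 11 511 511 11 511 511 511 511 11 511 511 11 511 511; concatenated:

51151111511511115115115115111151151111511511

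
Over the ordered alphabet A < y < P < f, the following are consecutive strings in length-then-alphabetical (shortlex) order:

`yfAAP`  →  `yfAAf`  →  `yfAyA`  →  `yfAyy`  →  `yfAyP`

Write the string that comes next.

Treat yfAyP as a base-4 numeral over the given alphabet and add one, carrying through any trailing f's.

yfAyf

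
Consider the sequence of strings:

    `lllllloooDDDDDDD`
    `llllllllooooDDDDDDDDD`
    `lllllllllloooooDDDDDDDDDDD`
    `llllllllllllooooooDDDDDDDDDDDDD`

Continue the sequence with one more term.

Reading off run lengths: l runs 6, 8, 10, 12; o runs 3, 4, 5, 6; D runs 7, 9, 11, 13 — each is linear in n, where the shown terms are n = 3, 4, 5, 6.
For the next term, n = 7, so the run lengths are 14, 7, 15.

lllllllllllllloooooooDDDDDDDDDDDDDDD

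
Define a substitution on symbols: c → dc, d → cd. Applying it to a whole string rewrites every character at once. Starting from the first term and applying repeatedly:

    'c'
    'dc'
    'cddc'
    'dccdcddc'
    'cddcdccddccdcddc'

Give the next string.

Applying the rule to each of the 16 symbols of cddcdccddccdcddc gives the pieces dc cd cd dc cd dc dc cd cd dc dc cd dc cd cd dc, which concatenate to the answer.

dccdcddccddcdccdcddcdccddccdcddc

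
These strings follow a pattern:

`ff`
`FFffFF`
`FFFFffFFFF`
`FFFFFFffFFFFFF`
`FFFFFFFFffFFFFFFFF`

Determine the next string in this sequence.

Each term wraps the previous one in FF on the left and FF on the right.
So the next term is FF·FFFFFFFFffFFFFFFFF·FF.

FFFFFFFFFFffFFFFFFFFFF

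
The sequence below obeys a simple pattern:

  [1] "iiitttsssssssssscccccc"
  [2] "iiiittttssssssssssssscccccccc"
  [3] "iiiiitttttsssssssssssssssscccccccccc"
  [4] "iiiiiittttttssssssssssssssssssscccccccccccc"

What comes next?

The n-th term is n i's then n t's then 3n+1 s's then 2n c's, where the shown terms are n = 3, 4, 5, 6.
For the next term, n = 7, so the run lengths are 7, 7, 22, 14.

iiiiiiitttttttsssssssssssssssssssssscccccccccccccc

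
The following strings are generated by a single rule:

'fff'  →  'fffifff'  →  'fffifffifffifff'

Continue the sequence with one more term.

Every step duplicates the string with 'i' between the halves.
Doubling fffifffifffifff with 'i' between the halves:

fffifffifffifffifffifffifffifff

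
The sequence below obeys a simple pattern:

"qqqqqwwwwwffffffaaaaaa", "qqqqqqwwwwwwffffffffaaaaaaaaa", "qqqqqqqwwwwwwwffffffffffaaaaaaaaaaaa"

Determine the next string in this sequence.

Reading off run lengths: q runs 5, 6, 7; w runs 5, 6, 7; f runs 6, 8, 10; a runs 6, 9, 12 — each is linear in n, where the shown terms are n = 2, 3, 4.
Setting n = 5 gives 8, 8, 12, 15 characters in each block.

qqqqqqqqwwwwwwwwffffffffffffaaaaaaaaaaaaaaa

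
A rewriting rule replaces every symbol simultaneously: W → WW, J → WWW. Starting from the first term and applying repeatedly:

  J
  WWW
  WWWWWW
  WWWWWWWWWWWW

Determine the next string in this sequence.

Apply φ to WWWWWWWWWWWW symbol by symbol: W→WW, W→WW, W→WW, W→WW, W→WW, W→WW, W→WW, W→WW, W→WW, W→WW, W→WW, W→WW; joined: WW WW WW WW WW WW WW WW WW WW WW WW.

WWWWWWWWWWWWWWWWWWWWWWWW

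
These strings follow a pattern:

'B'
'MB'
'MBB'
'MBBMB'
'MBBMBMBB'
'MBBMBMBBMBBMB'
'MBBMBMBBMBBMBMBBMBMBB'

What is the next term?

This is a Fibonacci-style word recurrence s(k) = s(k−1)·s(k−2): e.g. MB·B = MBB.
So term 8 is MBBMBMBBMBBMBMBBMBMBB·MBBMBMBBMBBMB.

MBBMBMBBMBBMBMBBMBMBBMBBMBMBBMBBMB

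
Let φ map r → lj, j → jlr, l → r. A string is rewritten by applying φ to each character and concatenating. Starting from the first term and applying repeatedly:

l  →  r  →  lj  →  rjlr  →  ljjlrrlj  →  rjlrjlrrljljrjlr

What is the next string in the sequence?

ljjlrrljjlrrljljrjlrrjlrljjlrrlj

Applying the rule to each of the 16 symbols of rjlrjlrrljljrjlr gives the pieces lj jlr r lj jlr r lj lj r jlr r jlr lj jlr r lj, which concatenate to the answer.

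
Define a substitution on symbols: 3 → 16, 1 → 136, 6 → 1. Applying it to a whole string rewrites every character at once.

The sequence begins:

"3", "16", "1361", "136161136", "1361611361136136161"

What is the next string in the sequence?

φ(1361611361136136161) expands symbol-by-symbol to 136 16 1 136 1 136 136 16 1 136 136 16 1 136 16 1 136 1 136; joining the 19 pieces gives the next term.

13616113611361361611361361611361611361136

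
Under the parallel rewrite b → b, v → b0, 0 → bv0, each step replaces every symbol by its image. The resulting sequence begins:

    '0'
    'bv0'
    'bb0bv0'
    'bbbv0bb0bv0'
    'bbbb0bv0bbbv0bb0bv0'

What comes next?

Rewriting the 19 symbols of bbbb0bv0bbbv0bb0bv0 one by one yields b b b b bv0 b b0 bv0 b b b b0 bv0 b b bv0 b b0 bv0; concatenated:

bbbbbv0bb0bv0bbbb0bv0bbbv0bb0bv0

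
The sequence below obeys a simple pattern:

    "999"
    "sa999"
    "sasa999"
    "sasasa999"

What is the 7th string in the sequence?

sasasasasasa999

Every step adds sa at the front: s(k+1) = sa·s(k).
From sasasa999, 3 further steps: sasasa999 → sasasasa999 → sasasasasa999 → (answer).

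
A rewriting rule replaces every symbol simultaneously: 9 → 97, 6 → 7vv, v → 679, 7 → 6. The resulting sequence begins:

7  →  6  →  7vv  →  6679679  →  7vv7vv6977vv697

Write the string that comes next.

667967966796797vv97666796797vv976

Applying the rule to each of the 15 symbols of 7vv7vv6977vv697 gives the pieces 6 679 679 6 679 679 7vv 97 6 6 679 679 7vv 97 6, which concatenate to the answer.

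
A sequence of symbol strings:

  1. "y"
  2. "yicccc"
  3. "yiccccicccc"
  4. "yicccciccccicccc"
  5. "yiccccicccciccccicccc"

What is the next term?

yicccciccccicccciccccicccc

Each term is the previous one with icccc appended.
One more step from yiccccicccciccccicccc gives the answer.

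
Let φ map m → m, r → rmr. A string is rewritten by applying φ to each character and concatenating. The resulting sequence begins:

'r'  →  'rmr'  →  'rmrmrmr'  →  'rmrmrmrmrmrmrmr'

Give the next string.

Rewriting the 15 symbols of rmrmrmrmrmrmrmr one by one yields rmr m rmr m rmr m rmr m rmr m rmr m rmr m rmr; concatenated:

rmrmrmrmrmrmrmrmrmrmrmrmrmrmrmr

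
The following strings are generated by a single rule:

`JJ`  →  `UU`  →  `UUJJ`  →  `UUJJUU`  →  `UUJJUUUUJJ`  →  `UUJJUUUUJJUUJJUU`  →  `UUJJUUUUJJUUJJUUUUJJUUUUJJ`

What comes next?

Each term (from the third on) is the previous term followed by the one before it: term 3 = UU·JJ = UUJJ.
The next term joins UUJJUUUUJJUUJJUUUUJJUUUUJJ and UUJJUUUUJJUUJJUU.

UUJJUUUUJJUUJJUUUUJJUUUUJJUUJJUUUUJJUUJJUU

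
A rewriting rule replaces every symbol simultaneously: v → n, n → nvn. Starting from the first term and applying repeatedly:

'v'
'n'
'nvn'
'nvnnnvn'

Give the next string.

nvnnnvnnvnnvnnnvn

Apply φ to nvnnnvn symbol by symbol: n→nvn, v→n, n→nvn, n→nvn, n→nvn, v→n, n→nvn; joined: nvn n nvn nvn nvn n nvn.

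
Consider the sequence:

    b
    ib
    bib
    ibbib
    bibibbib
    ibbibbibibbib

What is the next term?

bibibbibibbibbibibbib

From term 3 onward, concatenate the second-to-last term with the last: b·ib = bib, ib·bib = ibbib, …
The next term joins bibibbib and ibbibbibibbib.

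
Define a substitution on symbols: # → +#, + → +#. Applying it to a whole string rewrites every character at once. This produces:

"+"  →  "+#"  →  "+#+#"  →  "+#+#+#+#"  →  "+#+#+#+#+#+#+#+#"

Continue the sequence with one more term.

Rewriting the 16 symbols of +#+#+#+#+#+#+#+# one by one yields +# +# +# +# +# +# +# +# +# +# +# +# +# +# +# +#; concatenated:

+#+#+#+#+#+#+#+#+#+#+#+#+#+#+#+#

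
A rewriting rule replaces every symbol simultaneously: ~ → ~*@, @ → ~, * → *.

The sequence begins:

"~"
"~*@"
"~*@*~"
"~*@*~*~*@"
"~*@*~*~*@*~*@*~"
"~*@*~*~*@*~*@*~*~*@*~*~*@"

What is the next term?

Applying the rule to each of the 25 symbols of ~*@*~*~*@*~*@*~*~*@*~*~*@ gives the pieces ~*@ * ~ * ~*@ * ~*@ * ~ * ~*@ * ~ * ~*@ * ~*@ * ~ * ~*@ * ~*@ * ~, which concatenate to the answer.

~*@*~*~*@*~*@*~*~*@*~*~*@*~*@*~*~*@*~*@*~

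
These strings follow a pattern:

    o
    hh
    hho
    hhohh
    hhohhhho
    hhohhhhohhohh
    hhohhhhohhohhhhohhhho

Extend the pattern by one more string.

hhohhhhohhohhhhohhhhohhohhhhohhohh

From term 3 onward, concatenate the last term with the second-to-last: hh·o = hho, hho·hh = hhohh, …
So term 8 is hhohhhhohhohhhhohhhho·hhohhhhohhohh.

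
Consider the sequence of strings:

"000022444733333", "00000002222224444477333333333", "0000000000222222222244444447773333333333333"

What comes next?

The n-th term is 3n+1 0's then 4n-2 2's then 2n+1 4's then n 7's then 4n+1 3's (n = 1, 2, …).
At n = 4 the blocks have lengths 13, 14, 9, 4, 17.

000000000000022222222222222444444444777733333333333333333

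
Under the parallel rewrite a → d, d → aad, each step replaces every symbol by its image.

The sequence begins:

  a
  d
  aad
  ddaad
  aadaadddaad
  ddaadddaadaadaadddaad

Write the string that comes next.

aadaadddaadaadaadddaadddaadddaadaadaadddaad

φ(ddaadddaadaadaadddaad) expands symbol-by-symbol to aad aad d d aad aad aad d d aad d d aad d d aad aad aad d d aad; joining the 21 pieces gives the next term.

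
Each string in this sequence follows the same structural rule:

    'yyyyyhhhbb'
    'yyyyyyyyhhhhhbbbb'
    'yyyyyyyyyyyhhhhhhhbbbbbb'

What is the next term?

Reading off run lengths: y runs 5, 8, 11; h runs 3, 5, 7; b runs 2, 4, 6 — each is linear in n (n = 1, 2, …).
At n = 4 the blocks have lengths 14, 9, 8.

yyyyyyyyyyyyyyhhhhhhhhhbbbbbbbb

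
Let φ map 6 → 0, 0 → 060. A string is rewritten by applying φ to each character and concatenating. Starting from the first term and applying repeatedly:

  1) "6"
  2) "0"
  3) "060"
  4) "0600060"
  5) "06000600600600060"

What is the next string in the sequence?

Rewriting the 17 symbols of 06000600600600060 one by one yields 060 0 060 060 060 0 060 060 0 060 060 0 060 060 060 0 060; concatenated:

06000600600600060060006006000600600600060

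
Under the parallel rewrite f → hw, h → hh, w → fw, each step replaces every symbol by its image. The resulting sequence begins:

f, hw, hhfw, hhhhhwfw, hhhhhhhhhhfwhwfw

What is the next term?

Replace each of the 16 characters of hhhhhhhhhhfwhwfw in place — hh hh hh hh hh hh hh hh hh hh hw fw hh fw hw fw — and concatenate.

hhhhhhhhhhhhhhhhhhhhhwfwhhfwhwfw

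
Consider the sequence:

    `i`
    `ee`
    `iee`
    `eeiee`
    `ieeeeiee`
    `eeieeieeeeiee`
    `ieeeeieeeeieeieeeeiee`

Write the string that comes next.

From term 3 onward, concatenate the second-to-last term with the last: i·ee = iee, ee·iee = eeiee, …
Continuing: eeieeieeeeiee · ieeeeieeeeieeieeeeiee gives term 8.

eeieeieeeeieeieeeeieeeeieeieeeeiee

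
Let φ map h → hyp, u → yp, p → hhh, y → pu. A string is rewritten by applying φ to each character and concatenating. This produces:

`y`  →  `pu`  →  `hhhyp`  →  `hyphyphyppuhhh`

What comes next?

hyppuhhhhyppuhhhhyppuhhhhhhyphyphyphyp

φ(hyphyphyppuhhh) expands symbol-by-symbol to hyp pu hhh hyp pu hhh hyp pu hhh hhh yp hyp hyp hyp; joining the 14 pieces gives the next term.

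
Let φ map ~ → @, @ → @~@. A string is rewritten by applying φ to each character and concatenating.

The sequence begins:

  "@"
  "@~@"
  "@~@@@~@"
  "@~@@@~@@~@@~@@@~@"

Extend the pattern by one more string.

Rewriting the 17 symbols of @~@@@~@@~@@~@@@~@ one by one yields @~@ @ @~@ @~@ @~@ @ @~@ @~@ @ @~@ @~@ @ @~@ @~@ @~@ @ @~@; concatenated:

@~@@@~@@~@@~@@@~@@~@@@~@@~@@@~@@~@@~@@@~@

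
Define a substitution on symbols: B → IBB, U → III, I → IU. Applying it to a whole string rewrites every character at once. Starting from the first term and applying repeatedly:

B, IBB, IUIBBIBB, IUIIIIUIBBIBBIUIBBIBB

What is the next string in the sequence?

Replace each of the 21 characters of IUIIIIUIBBIBBIUIBBIBB in place — IU III IU IU IU IU III IU IBB IBB IU IBB IBB IU III IU IBB IBB IU IBB IBB — and concatenate.

IUIIIIUIUIUIUIIIIUIBBIBBIUIBBIBBIUIIIIUIBBIBBIUIBBIBB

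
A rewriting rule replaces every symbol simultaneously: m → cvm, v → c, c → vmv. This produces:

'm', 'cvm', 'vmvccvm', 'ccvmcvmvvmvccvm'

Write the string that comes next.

vmvvmvccvmvmvccvmcccvmcvmvvmvccvm

Applying the rule to each of the 15 symbols of ccvmcvmvvmvccvm gives the pieces vmv vmv c cvm vmv c cvm c c cvm c vmv vmv c cvm, which concatenate to the answer.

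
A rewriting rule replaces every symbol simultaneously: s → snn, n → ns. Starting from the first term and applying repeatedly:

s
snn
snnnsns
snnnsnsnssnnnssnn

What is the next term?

Applying the rule to each of the 17 symbols of snnnsnsnssnnnssnn gives the pieces snn ns ns ns snn ns snn ns snn snn ns ns ns snn snn ns ns, which concatenate to the answer.

snnnsnsnssnnnssnnnssnnsnnnsnsnssnnsnnnsns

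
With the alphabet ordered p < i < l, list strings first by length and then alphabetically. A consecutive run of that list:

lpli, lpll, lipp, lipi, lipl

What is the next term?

liip

Find the rightmost character of lipl below l, bump it to the next letter, and reset everything to its right to p.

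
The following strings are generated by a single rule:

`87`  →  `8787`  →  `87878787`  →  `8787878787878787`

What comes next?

Every step duplicates the string.
Doubling 8787878787878787:

87878787878787878787878787878787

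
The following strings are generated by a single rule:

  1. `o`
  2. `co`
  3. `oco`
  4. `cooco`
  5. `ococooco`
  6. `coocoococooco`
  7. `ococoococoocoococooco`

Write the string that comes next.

coocoococoocoococoococoocoococooco

Each term (from the third on) is the two preceding terms concatenated in order: term 3 = o·co = oco.
The next term joins coocoococooco and ococoococoocoococooco.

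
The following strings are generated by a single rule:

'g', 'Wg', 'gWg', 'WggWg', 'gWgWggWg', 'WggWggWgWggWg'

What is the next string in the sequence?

Each term (from the third on) is the two preceding terms concatenated in order: term 3 = g·Wg = gWg.
Continuing: gWgWggWg · WggWggWgWggWg gives term 7.

gWgWggWgWggWggWgWggWg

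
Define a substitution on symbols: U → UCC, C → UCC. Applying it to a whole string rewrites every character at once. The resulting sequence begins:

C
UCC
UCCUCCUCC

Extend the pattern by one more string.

Expanding UCCUCCUCC: U→UCC, C→UCC, C→UCC, U→UCC, C→UCC, C→UCC, U→UCC, C→UCC, C→UCC. Concatenated: UCC UCC UCC UCC UCC UCC UCC UCC UCC.

UCCUCCUCCUCCUCCUCCUCCUCCUCC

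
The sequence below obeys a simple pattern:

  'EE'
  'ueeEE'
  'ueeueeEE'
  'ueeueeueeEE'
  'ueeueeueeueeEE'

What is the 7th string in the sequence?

Each term is the previous one with uee prepended.
From ueeueeueeueeEE, 2 further steps: ueeueeueeueeEE → ueeueeueeueeueeEE → (answer).

ueeueeueeueeueeueeEE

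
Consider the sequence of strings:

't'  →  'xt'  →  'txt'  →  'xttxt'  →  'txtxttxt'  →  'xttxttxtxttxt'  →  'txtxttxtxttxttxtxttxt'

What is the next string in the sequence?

xttxttxtxttxttxtxttxtxttxttxtxttxt

This is a Fibonacci-style word recurrence s(k) = s(k−2)·s(k−1): e.g. t·xt = txt.
So term 8 is xttxttxtxttxt·txtxttxtxttxttxtxttxt.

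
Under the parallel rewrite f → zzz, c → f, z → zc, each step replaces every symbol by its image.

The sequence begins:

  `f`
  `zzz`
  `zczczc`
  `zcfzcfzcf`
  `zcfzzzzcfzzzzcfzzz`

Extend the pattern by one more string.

φ(zcfzzzzcfzzzzcfzzz) expands symbol-by-symbol to zc f zzz zc zc zc zc f zzz zc zc zc zc f zzz zc zc zc; joining the 18 pieces gives the next term.

zcfzzzzczczczcfzzzzczczczcfzzzzczczc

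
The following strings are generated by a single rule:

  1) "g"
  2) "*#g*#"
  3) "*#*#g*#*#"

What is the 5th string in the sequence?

*#*#*#*#g*#*#*#*#

s(k+1) = *#·s(k)·*#, so each term gains *# as a prefix and *# as a suffix.
From *#*#g*#*#, 2 further steps: *#*#g*#*# → *#*#*#g*#*#*# → (answer).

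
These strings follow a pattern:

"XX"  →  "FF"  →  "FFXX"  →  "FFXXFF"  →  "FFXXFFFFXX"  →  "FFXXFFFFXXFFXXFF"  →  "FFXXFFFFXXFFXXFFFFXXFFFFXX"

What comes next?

This is a Fibonacci-style word recurrence s(k) = s(k−1)·s(k−2): e.g. FF·XX = FFXX.
So term 8 is FFXXFFFFXXFFXXFFFFXXFFFFXX·FFXXFFFFXXFFXXFF.

FFXXFFFFXXFFXXFFFFXXFFFFXXFFXXFFFFXXFFXXFF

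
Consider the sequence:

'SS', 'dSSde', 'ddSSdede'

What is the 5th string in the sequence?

Each term wraps the previous one in d on the left and de on the right.
From ddSSdede, 2 further steps: ddSSdede → dddSSdedede → (answer).

ddddSSdededede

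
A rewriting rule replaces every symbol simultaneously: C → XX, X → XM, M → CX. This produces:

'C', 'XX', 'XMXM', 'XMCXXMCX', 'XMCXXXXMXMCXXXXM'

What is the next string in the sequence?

Rewriting the 16 symbols of XMCXXXXMXMCXXXXM one by one yields XM CX XX XM XM XM XM CX XM CX XX XM XM XM XM CX; concatenated:

XMCXXXXMXMXMXMCXXMCXXXXMXMXMXMCX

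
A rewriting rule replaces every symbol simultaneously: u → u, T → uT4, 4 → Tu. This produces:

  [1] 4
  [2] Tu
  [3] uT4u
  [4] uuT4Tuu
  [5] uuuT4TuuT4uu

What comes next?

uuuuT4TuuT4uuuT4Tuuu

Rewriting each symbol of uuuT4TuuT4uu: u→u, u→u, u→u, T→uT4, 4→Tu, T→uT4, u→u, u→u, T→uT4, 4→Tu, u→u, u→u, which concatenates to u u u uT4 Tu uT4 u u uT4 Tu u u.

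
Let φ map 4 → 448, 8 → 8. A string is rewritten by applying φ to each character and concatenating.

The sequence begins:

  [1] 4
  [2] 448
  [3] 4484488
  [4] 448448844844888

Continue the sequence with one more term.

4484488448448884484488448448888

Applying the rule to each of the 15 symbols of 448448844844888 gives the pieces 448 448 8 448 448 8 8 448 448 8 448 448 8 8 8, which concatenate to the answer.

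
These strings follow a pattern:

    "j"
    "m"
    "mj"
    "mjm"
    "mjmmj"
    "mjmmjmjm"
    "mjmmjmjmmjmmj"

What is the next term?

mjmmjmjmmjmmjmjmmjmjm

Each term (from the third on) is the previous term followed by the one before it: term 3 = m·j = mj.
The next term joins mjmmjmjmmjmmj and mjmmjmjm.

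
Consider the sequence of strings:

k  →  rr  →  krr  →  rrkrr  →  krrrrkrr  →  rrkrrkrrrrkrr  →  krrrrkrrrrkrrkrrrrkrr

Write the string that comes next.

From term 3 onward, concatenate the second-to-last term with the last: k·rr = krr, rr·krr = rrkrr, …
The next term joins rrkrrkrrrrkrr and krrrrkrrrrkrrkrrrrkrr.

rrkrrkrrrrkrrkrrrrkrrrrkrrkrrrrkrr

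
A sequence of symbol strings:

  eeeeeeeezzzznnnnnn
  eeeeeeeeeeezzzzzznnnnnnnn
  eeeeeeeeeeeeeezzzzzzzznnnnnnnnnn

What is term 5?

eeeeeeeeeeeeeeeeeeeezzzzzzzzzzzznnnnnnnnnnnnnn

Each string has the form e^{3n-1} z^{2n-2} n^{2n}, where the shown terms are n = 3, 4, 5.
Setting n = 7 gives 20, 12, 14 characters in each block.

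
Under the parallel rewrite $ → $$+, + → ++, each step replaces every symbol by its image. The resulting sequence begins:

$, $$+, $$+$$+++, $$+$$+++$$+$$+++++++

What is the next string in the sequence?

Rewriting the 20 symbols of $$+$$+++$$+$$+++++++ one by one yields $$+ $$+ ++ $$+ $$+ ++ ++ ++ $$+ $$+ ++ $$+ $$+ ++ ++ ++ ++ ++ ++ ++; concatenated:

$$+$$+++$$+$$+++++++$$+$$+++$$+$$+++++++++++++++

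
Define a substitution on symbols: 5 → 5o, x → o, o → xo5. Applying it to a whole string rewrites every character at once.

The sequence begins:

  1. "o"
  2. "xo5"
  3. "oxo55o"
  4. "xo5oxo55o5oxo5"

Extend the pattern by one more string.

oxo55oxo5oxo55o5oxo55oxo5oxo55o

Applying the rule to each of the 14 symbols of xo5oxo55o5oxo5 gives the pieces o xo5 5o xo5 o xo5 5o 5o xo5 5o xo5 o xo5 5o, which concatenate to the answer.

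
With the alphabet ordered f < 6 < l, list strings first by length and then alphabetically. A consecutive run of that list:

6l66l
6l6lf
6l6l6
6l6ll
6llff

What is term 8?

6ll6f

Stepping forward 3 times from 6llff: 6llff → 6llf6 → 6llfl, then the target.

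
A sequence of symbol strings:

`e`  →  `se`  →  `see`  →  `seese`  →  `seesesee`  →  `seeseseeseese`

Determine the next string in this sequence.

This is a Fibonacci-style word recurrence s(k) = s(k−1)·s(k−2): e.g. se·e = see.
The next term joins seeseseeseese and seesesee.

seeseseeseeseseesesee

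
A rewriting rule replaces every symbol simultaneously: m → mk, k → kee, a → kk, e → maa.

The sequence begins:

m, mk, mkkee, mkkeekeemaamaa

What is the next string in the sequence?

Rewriting the 14 symbols of mkkeekeemaamaa one by one yields mk kee kee maa maa kee maa maa mk kk kk mk kk kk; concatenated:

mkkeekeemaamaakeemaamaamkkkkkmkkkkk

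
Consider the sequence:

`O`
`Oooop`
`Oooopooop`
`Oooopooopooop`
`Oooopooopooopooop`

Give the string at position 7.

Each term is the previous one with ooop appended.
From Oooopooopooopooop, 2 further steps: Oooopooopooopooop → Oooopooopooopooopooop → (answer).

Oooopooopooopooopooopooop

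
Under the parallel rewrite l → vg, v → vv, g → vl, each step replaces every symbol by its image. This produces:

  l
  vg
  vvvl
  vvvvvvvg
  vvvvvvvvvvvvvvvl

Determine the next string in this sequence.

vvvvvvvvvvvvvvvvvvvvvvvvvvvvvvvg

φ(vvvvvvvvvvvvvvvl) expands symbol-by-symbol to vv vv vv vv vv vv vv vv vv vv vv vv vv vv vv vg; joining the 16 pieces gives the next term.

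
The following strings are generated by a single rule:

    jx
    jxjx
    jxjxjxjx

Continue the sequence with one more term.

Each string is two copies of the previous one concatenated.
One more doubling of jxjxjxjx gives the answer.

jxjxjxjxjxjxjxjx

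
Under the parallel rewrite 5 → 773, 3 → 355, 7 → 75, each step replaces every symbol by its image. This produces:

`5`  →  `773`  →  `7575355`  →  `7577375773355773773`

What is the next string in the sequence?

φ(7577375773355773773) expands symbol-by-symbol to 75 773 75 75 355 75 773 75 75 355 355 773 773 75 75 355 75 75 355; joining the 19 pieces gives the next term.

75773757535575773757535535577377375753557575355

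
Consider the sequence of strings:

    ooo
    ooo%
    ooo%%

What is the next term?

Each term is the previous one with % appended.
Applying this once more to ooo%%:

ooo%%%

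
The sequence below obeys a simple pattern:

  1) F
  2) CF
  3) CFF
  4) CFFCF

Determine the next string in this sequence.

Each term (from the third on) is the previous term followed by the one before it: term 3 = CF·F = CFF.
The next term joins CFFCF and CFF.

CFFCFCFF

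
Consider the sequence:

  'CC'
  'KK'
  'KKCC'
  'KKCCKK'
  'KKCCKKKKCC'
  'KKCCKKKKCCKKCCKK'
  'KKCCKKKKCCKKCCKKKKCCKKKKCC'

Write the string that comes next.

KKCCKKKKCCKKCCKKKKCCKKKKCCKKCCKKKKCCKKCCKK

From term 3 onward, concatenate the last term with the second-to-last: KK·CC = KKCC, KKCC·KK = KKCCKK, …
The next term joins KKCCKKKKCCKKCCKKKKCCKKKKCC and KKCCKKKKCCKKCCKK.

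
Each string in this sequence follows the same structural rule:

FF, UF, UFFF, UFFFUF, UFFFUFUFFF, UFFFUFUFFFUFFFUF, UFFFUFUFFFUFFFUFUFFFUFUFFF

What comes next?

Each term (from the third on) is the previous term followed by the one before it: term 3 = UF·FF = UFFF.
So term 8 is UFFFUFUFFFUFFFUFUFFFUFUFFF·UFFFUFUFFFUFFFUF.

UFFFUFUFFFUFFFUFUFFFUFUFFFUFFFUFUFFFUFFFUF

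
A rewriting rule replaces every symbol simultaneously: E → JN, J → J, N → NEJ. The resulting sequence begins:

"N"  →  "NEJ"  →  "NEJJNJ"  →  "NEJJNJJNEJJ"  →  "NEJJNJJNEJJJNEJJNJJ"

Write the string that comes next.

Rewriting the 19 symbols of NEJJNJJNEJJJNEJJNJJ one by one yields NEJ JN J J NEJ J J NEJ JN J J J NEJ JN J J NEJ J J; concatenated:

NEJJNJJNEJJJNEJJNJJJNEJJNJJNEJJJ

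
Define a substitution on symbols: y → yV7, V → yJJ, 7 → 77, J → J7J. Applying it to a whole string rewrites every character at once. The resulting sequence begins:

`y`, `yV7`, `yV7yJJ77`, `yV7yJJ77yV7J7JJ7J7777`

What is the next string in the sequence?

yV7yJJ77yV7J7JJ7J7777yV7yJJ77J7J77J7JJ7J77J7J77777777

Replace each of the 21 characters of yV7yJJ77yV7J7JJ7J7777 in place — yV7 yJJ 77 yV7 J7J J7J 77 77 yV7 yJJ 77 J7J 77 J7J J7J 77 J7J 77 77 77 77 — and concatenate.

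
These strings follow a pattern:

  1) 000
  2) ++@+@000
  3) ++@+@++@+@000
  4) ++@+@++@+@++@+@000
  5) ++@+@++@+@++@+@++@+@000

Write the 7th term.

Every step adds ++@+@ at the front: s(k+1) = ++@+@·s(k).
From ++@+@++@+@++@+@++@+@000, 2 further steps: ++@+@++@+@++@+@++@+@000 → ++@+@++@+@++@+@++@+@++@+@000 → (answer).

++@+@++@+@++@+@++@+@++@+@++@+@000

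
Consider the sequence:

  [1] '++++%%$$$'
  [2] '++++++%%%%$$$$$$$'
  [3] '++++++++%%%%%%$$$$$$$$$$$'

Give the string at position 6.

Each string has the form +^{2n+2} %^{2n} $^{4n-1} (n = 1, 2, …).
Setting n = 6 gives 14, 12, 23 characters in each block.

++++++++++++++%%%%%%%%%%%%$$$$$$$$$$$$$$$$$$$$$$$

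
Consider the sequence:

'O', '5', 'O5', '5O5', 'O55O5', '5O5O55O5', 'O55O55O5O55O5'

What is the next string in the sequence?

5O5O55O5O55O55O5O55O5

Each term (from the third on) is the two preceding terms concatenated in order: term 3 = O·5 = O5.
The next term joins 5O5O55O5 and O55O55O5O55O5.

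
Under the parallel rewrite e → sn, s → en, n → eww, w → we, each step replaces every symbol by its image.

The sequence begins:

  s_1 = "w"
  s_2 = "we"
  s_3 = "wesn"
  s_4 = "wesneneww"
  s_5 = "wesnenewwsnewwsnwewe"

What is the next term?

φ(wesnenewwsnewwsnwewe) expands symbol-by-symbol to we sn en eww sn eww sn we we en eww sn we we en eww we sn we sn; joining the 20 pieces gives the next term.

wesnenewwsnewwsnweweenewwsnweweenewwwesnwesn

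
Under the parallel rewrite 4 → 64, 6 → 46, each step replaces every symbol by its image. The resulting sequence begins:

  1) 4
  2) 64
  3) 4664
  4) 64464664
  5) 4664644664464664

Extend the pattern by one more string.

Rewriting the 16 symbols of 4664644664464664 one by one yields 64 46 46 64 46 64 64 46 46 64 64 46 64 46 46 64; concatenated:

64464664466464464664644664464664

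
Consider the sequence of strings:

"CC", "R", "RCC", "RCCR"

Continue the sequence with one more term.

RCCRRCC

Each term (from the third on) is the previous term followed by the one before it: term 3 = R·CC = RCC.
So term 5 is RCCR·RCC.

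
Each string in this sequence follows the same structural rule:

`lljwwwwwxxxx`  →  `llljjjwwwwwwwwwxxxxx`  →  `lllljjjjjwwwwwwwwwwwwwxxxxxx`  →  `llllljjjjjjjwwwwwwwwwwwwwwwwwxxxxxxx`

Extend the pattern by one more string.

The n-th term is n+1 l's then 2n-1 j's then 4n+1 w's then n+3 x's (n = 1, 2, …).
For the next term, n = 5, so the run lengths are 6, 9, 21, 8.

lllllljjjjjjjjjwwwwwwwwwwwwwwwwwwwwwxxxxxxxx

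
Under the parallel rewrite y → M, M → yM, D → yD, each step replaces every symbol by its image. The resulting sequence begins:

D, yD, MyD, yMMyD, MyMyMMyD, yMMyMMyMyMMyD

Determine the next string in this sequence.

MyMyMMyMyMMyMMyMyMMyD

φ(yMMyMMyMyMMyD) expands symbol-by-symbol to M yM yM M yM yM M yM M yM yM M yD; joining the 13 pieces gives the next term.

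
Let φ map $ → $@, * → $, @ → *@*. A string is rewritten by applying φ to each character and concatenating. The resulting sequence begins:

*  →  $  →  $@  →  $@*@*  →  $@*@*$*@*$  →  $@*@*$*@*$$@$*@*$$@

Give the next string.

$@*@*$*@*$$@$*@*$$@$@*@*$@$*@*$$@$@*@*

Replace each of the 19 characters of $@*@*$*@*$$@$*@*$$@ in place — $@ *@* $ *@* $ $@ $ *@* $ $@ $@ *@* $@ $ *@* $ $@ $@ *@* — and concatenate.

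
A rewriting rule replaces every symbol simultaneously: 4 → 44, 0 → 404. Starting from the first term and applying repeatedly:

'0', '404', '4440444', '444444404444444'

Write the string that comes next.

Applying the rule to each of the 15 symbols of 444444404444444 gives the pieces 44 44 44 44 44 44 44 404 44 44 44 44 44 44 44, which concatenate to the answer.

4444444444444440444444444444444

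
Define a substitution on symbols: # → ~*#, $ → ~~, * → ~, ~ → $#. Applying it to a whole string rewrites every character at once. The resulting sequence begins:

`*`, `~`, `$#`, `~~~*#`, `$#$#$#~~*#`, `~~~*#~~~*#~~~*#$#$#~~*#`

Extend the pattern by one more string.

φ(~~~*#~~~*#~~~*#$#$#~~*#) expands symbol-by-symbol to $# $# $# ~ ~*# $# $# $# ~ ~*# $# $# $# ~ ~*# ~~ ~*# ~~ ~*# $# $# ~ ~*#; joining the 23 pieces gives the next term.

$#$#$#~~*#$#$#$#~~*#$#$#$#~~*#~~~*#~~~*#$#$#~~*#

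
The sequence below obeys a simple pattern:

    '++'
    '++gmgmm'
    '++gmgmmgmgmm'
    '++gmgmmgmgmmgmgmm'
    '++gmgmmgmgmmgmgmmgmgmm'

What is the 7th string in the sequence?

Each term is the previous one with gmgmm appended.
From ++gmgmmgmgmmgmgmmgmgmm, 2 further steps: ++gmgmmgmgmmgmgmmgmgmm → ++gmgmmgmgmmgmgmmgmgmmgmgmm → (answer).

++gmgmmgmgmmgmgmmgmgmmgmgmmgmgmm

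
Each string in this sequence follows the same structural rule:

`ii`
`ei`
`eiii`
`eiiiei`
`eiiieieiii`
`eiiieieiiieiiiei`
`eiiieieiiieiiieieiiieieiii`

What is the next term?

eiiieieiiieiiieieiiieieiiieiiieieiiieiiiei

Each term (from the third on) is the previous term followed by the one before it: term 3 = ei·ii = eiii.
So term 8 is eiiieieiiieiiieieiiieieiii·eiiieieiiieiiiei.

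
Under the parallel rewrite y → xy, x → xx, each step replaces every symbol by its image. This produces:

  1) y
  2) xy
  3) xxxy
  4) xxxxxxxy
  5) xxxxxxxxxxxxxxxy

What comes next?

xxxxxxxxxxxxxxxxxxxxxxxxxxxxxxxy

φ(xxxxxxxxxxxxxxxy) expands symbol-by-symbol to xx xx xx xx xx xx xx xx xx xx xx xx xx xx xx xy; joining the 16 pieces gives the next term.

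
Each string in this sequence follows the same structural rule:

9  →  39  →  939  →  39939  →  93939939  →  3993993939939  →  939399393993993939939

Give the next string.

3993993939939939399393993993939939

This is a Fibonacci-style word recurrence s(k) = s(k−2)·s(k−1): e.g. 9·39 = 939.
Continuing: 3993993939939 · 939399393993993939939 gives term 8.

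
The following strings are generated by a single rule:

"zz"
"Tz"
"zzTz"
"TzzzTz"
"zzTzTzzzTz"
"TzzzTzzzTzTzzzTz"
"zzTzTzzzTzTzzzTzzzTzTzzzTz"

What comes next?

This is a Fibonacci-style word recurrence s(k) = s(k−2)·s(k−1): e.g. zz·Tz = zzTz.
The next term joins TzzzTzzzTzTzzzTz and zzTzTzzzTzTzzzTzzzTzTzzzTz.

TzzzTzzzTzTzzzTzzzTzTzzzTzTzzzTzzzTzTzzzTz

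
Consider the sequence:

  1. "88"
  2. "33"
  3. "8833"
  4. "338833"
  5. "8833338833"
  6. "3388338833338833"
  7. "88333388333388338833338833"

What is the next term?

This is a Fibonacci-style word recurrence s(k) = s(k−2)·s(k−1): e.g. 88·33 = 8833.
Continuing: 3388338833338833 · 88333388333388338833338833 gives term 8.

338833883333883388333388333388338833338833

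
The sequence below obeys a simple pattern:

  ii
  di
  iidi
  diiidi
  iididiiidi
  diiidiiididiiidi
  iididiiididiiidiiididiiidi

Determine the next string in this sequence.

diiidiiididiiidiiididiiididiiidiiididiiidi

From term 3 onward, concatenate the second-to-last term with the last: ii·di = iidi, di·iidi = diiidi, …
The next term joins diiidiiididiiidi and iididiiididiiidiiididiiidi.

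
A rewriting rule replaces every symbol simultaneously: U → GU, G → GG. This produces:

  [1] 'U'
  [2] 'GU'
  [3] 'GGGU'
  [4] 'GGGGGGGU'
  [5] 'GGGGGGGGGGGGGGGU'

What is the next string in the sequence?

GGGGGGGGGGGGGGGGGGGGGGGGGGGGGGGU

Applying the rule to each of the 16 symbols of GGGGGGGGGGGGGGGU gives the pieces GG GG GG GG GG GG GG GG GG GG GG GG GG GG GG GU, which concatenate to the answer.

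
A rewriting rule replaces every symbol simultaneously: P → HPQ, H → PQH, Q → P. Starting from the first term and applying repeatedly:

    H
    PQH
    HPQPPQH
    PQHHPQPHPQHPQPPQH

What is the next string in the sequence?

Rewriting the 17 symbols of PQHHPQPHPQHPQPPQH one by one yields HPQ P PQH PQH HPQ P HPQ PQH HPQ P PQH HPQ P HPQ HPQ P PQH; concatenated:

HPQPPQHPQHHPQPHPQPQHHPQPPQHHPQPHPQHPQPPQH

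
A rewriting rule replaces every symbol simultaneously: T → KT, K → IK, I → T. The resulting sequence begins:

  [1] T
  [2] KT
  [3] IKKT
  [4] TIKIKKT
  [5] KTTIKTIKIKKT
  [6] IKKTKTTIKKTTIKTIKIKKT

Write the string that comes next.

Rewriting the 21 symbols of IKKTKTTIKKTTIKTIKIKKT one by one yields T IK IK KT IK KT KT T IK IK KT KT T IK KT T IK T IK IK KT; concatenated:

TIKIKKTIKKTKTTIKIKKTKTTIKKTTIKTIKIKKT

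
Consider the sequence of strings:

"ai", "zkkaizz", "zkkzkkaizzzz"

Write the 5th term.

Every step adds zkk to the front and zz to the end of the previous string.
From zkkzkkaizzzz, 2 further steps: zkkzkkaizzzz → zkkzkkzkkaizzzzzz → (answer).

zkkzkkzkkzkkaizzzzzzzz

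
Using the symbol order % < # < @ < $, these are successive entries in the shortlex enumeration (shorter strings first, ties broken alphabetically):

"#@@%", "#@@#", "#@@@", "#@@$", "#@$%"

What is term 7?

Stepping forward 2 times from #@$%: #@$% → #@$#, then the target.

#@$@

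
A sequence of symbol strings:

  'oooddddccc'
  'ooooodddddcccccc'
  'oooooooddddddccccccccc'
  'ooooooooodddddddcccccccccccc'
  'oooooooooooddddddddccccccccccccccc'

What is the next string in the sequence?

ooooooooooooodddddddddcccccccccccccccccc

The n-th term is 2n+1 o's then n+3 d's then 3n c's (n = 1, 2, …).
Setting n = 6 gives 13, 9, 18 characters in each block.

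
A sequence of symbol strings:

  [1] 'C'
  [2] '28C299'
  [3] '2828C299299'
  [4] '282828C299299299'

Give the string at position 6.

2828282828C299299299299299

Every step adds 28 to the front and 299 to the end of the previous string.
From 282828C299299299, 2 further steps: 282828C299299299 → 28282828C299299299299 → (answer).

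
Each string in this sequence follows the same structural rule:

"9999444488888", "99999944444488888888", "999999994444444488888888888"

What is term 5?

99999999999944444444444488888888888888888

The n-th term is 2n 9's then 2n 4's then 3n-1 8's, where the shown terms are n = 2, 3, 4.
Setting n = 6 gives 12, 12, 17 characters in each block.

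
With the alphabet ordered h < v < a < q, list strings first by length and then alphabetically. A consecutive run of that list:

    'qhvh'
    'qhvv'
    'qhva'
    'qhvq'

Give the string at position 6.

Continuing the enumeration 2 steps past qhvq: qhvq → qhah → (answer).

qhav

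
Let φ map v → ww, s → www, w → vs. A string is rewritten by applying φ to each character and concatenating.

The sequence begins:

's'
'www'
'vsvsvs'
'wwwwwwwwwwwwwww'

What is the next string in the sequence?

vsvsvsvsvsvsvsvsvsvsvsvsvsvsvs

Replace each of the 15 characters of wwwwwwwwwwwwwww in place — vs vs vs vs vs vs vs vs vs vs vs vs vs vs vs — and concatenate.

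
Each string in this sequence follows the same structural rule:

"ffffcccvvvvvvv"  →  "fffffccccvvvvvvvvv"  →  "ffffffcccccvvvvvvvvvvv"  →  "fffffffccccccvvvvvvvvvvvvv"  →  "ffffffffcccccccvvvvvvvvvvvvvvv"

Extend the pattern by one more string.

fffffffffccccccccvvvvvvvvvvvvvvvvv

Each string has the form f^{n+1} c^{n} v^{2n+1}, where the shown terms are n = 3, 4, 5, 6, 7.
At n = 8 the blocks have lengths 9, 8, 17.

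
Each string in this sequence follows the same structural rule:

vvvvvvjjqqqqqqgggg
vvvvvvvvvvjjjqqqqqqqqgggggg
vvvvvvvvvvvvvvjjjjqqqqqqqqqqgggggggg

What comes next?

vvvvvvvvvvvvvvvvvvjjjjjqqqqqqqqqqqqgggggggggg

Term n consists of 4n-2 v's, followed by n j's, followed by 2n+2 q's, followed by 2n g's, where the shown terms are n = 2, 3, 4.
At n = 5 the blocks have lengths 18, 5, 12, 10.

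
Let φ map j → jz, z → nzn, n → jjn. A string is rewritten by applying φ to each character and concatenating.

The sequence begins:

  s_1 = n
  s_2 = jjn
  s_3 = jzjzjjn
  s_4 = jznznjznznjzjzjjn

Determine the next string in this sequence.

Applying the rule to each of the 17 symbols of jznznjznznjzjzjjn gives the pieces jz nzn jjn nzn jjn jz nzn jjn nzn jjn jz nzn jz nzn jz jz jjn, which concatenate to the answer.

jznznjjnnznjjnjznznjjnnznjjnjznznjznznjzjzjjn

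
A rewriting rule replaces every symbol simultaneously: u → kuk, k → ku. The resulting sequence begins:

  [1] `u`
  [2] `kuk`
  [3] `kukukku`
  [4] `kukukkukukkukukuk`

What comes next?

Applying the rule to each of the 17 symbols of kukukkukukkukukuk gives the pieces ku kuk ku kuk ku ku kuk ku kuk ku ku kuk ku kuk ku kuk ku, which concatenate to the answer.

kukukkukukkukukukkukukkukukukkukukkukukku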